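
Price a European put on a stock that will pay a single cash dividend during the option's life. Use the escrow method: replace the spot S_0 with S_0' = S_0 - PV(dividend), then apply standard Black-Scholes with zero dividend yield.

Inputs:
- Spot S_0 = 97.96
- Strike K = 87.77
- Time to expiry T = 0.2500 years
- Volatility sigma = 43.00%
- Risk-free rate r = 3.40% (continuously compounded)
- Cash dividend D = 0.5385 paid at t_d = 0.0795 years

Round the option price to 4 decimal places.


PV(D) = D * exp(-r * t_d) = 0.5385 * 0.99730065 = 0.53704640
S_0' = S_0 - PV(D) = 97.9600 - 0.53704640 = 97.42295360
d1 = (ln(S_0'/K) + (r + sigma^2/2)*T) / (sigma*sqrt(T)) = 0.63234693
d2 = d1 - sigma*sqrt(T) = 0.41734693
exp(-rT) = 0.99153602
N(-d1) = 0.26358010; N(-d2) = 0.33821233
P = K * exp(-rT) * N(-d2) - S_0' * N(-d1) = 87.7700 * 0.99153602 * 0.33821233 - 97.42295360 * 0.26358010 = 3.7549

Answer: Price = 3.7549


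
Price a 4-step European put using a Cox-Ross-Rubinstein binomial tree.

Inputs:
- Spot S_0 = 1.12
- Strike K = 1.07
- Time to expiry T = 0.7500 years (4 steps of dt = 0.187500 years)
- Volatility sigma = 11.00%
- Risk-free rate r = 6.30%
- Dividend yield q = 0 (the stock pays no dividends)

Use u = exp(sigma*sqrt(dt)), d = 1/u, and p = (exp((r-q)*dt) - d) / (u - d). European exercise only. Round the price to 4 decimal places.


dt = T/N = 0.187500
u = exp(sigma*sqrt(dt)) = 1.048784; d = 1/u = 0.953485
p = (exp((r-q)*dt) - d) / (u - d) = 0.612782
Discount per step: exp(-r*dt) = 0.988257
Stock lattice S(k, i) with i counting down-moves:
  k=0: S(0,0) = 1.1200
  k=1: S(1,0) = 1.1746; S(1,1) = 1.0679
  k=2: S(2,0) = 1.2319; S(2,1) = 1.1200; S(2,2) = 1.0182
  k=3: S(3,0) = 1.2920; S(3,1) = 1.1746; S(3,2) = 1.0679; S(3,3) = 0.9709
  k=4: S(4,0) = 1.3551; S(4,1) = 1.2319; S(4,2) = 1.1200; S(4,3) = 1.0182; S(4,4) = 0.9257
Terminal payoffs V(N, i) = max(K - S_T, 0):
  V(4,0) = 0.000000; V(4,1) = 0.000000; V(4,2) = 0.000000; V(4,3) = 0.051770; V(4,4) = 0.144292
Backward induction: V(k, i) = exp(-r*dt) * [p * V(k+1, i) + (1-p) * V(k+1, i+1)].
  V(3,0) = exp(-r*dt) * [p*0.000000 + (1-p)*0.000000] = 0.000000
  V(3,1) = exp(-r*dt) * [p*0.000000 + (1-p)*0.000000] = 0.000000
  V(3,2) = exp(-r*dt) * [p*0.000000 + (1-p)*0.051770] = 0.019811
  V(3,3) = exp(-r*dt) * [p*0.051770 + (1-p)*0.144292] = 0.086568
  V(2,0) = exp(-r*dt) * [p*0.000000 + (1-p)*0.000000] = 0.000000
  V(2,1) = exp(-r*dt) * [p*0.000000 + (1-p)*0.019811] = 0.007581
  V(2,2) = exp(-r*dt) * [p*0.019811 + (1-p)*0.086568] = 0.045124
  V(1,0) = exp(-r*dt) * [p*0.000000 + (1-p)*0.007581] = 0.002901
  V(1,1) = exp(-r*dt) * [p*0.007581 + (1-p)*0.045124] = 0.021859
  V(0,0) = exp(-r*dt) * [p*0.002901 + (1-p)*0.021859] = 0.010122

Answer: Price = V(0,0) = 0.0101


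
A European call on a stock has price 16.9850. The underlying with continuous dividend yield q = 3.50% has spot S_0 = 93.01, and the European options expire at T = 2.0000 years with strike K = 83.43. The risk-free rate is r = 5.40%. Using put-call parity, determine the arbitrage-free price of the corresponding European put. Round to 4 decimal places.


Put-call parity: C - P = S_0 * exp(-qT) - K * exp(-rT).
S_0 * exp(-qT) = 93.0100 * 0.93239382 = 86.72194919
K * exp(-rT) = 83.4300 * 0.89762760 = 74.88907037
P = C - S*exp(-qT) + K*exp(-rT)
P = 16.9850 - 86.72194919 + 74.88907037 = 5.1521

Answer: Put price = 5.1521


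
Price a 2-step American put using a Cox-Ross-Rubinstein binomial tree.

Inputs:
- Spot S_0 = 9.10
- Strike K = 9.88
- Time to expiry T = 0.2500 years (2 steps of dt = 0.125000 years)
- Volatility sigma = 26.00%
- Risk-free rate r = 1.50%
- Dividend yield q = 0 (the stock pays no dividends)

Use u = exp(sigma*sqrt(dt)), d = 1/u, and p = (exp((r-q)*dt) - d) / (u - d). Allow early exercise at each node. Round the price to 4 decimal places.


dt = T/N = 0.125000
u = exp(sigma*sqrt(dt)) = 1.096281; d = 1/u = 0.912175
p = (exp((r-q)*dt) - d) / (u - d) = 0.487229
Discount per step: exp(-r*dt) = 0.998127
Stock lattice S(k, i) with i counting down-moves:
  k=0: S(0,0) = 9.1000
  k=1: S(1,0) = 9.9762; S(1,1) = 8.3008
  k=2: S(2,0) = 10.9367; S(2,1) = 9.1000; S(2,2) = 7.5718
Terminal payoffs V(N, i) = max(K - S_T, 0):
  V(2,0) = 0.000000; V(2,1) = 0.780000; V(2,2) = 2.308232
Backward induction: V(k, i) = exp(-r*dt) * [p * V(k+1, i) + (1-p) * V(k+1, i+1)]; then take max(V_cont, immediate exercise) for American.
  V(1,0) = exp(-r*dt) * [p*0.000000 + (1-p)*0.780000] = 0.399212; exercise = 0.000000; V(1,0) = max -> 0.399212
  V(1,1) = exp(-r*dt) * [p*0.780000 + (1-p)*2.308232] = 1.560704; exercise = 1.579211; V(1,1) = max -> 1.579211
  V(0,0) = exp(-r*dt) * [p*0.399212 + (1-p)*1.579211] = 1.002400; exercise = 0.780000; V(0,0) = max -> 1.002400

Answer: Price = V(0,0) = 1.0024


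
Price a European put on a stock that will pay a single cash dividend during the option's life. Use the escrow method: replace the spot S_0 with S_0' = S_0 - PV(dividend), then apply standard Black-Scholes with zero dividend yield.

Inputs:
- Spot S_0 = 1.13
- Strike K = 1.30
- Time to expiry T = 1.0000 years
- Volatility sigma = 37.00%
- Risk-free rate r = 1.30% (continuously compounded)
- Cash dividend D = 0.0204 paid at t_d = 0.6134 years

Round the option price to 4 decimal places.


Answer: Price = 0.2755

Derivation:
PV(D) = D * exp(-r * t_d) = 0.0204 * 0.99205751 = 0.02023797
S_0' = S_0 - PV(D) = 1.1300 - 0.02023797 = 1.10976203
d1 = (ln(S_0'/K) + (r + sigma^2/2)*T) / (sigma*sqrt(T)) = -0.20748287
d2 = d1 - sigma*sqrt(T) = -0.57748287
exp(-rT) = 0.98708414
N(-d1) = 0.58218362; N(-d2) = 0.71819335
P = K * exp(-rT) * N(-d2) - S_0' * N(-d1) = 1.3000 * 0.98708414 * 0.71819335 - 1.10976203 * 0.58218362 = 0.2755


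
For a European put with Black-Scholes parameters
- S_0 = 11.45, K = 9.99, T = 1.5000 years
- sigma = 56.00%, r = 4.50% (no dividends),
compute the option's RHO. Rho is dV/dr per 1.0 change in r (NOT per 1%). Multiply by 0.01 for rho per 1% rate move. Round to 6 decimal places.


Answer: Rho = -7.258330

Derivation:
d1 = 0.6402282916; d2 = -0.0456288364
phi(d1) = 0.3250147653; exp(-qT) = 1.0000000000; exp(-rT) = 0.9347277206
N(-d2) = 0.5181969575
Rho = -K*T*exp(-rT)*N(-d2) = -9.9900 * 1.5000 * 0.9347277206 * 0.5181969575 = -7.258330


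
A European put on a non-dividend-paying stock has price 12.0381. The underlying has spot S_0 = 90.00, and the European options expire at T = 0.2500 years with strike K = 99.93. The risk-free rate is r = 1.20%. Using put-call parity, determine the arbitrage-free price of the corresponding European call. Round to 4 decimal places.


Answer: Call price = 2.4074

Derivation:
Put-call parity: C - P = S_0 * exp(-qT) - K * exp(-rT).
S_0 * exp(-qT) = 90.0000 * 1.00000000 = 90.00000000
K * exp(-rT) = 99.9300 * 0.99700450 = 99.63065924
C = P + S*exp(-qT) - K*exp(-rT)
C = 12.0381 + 90.00000000 - 99.63065924 = 2.4074


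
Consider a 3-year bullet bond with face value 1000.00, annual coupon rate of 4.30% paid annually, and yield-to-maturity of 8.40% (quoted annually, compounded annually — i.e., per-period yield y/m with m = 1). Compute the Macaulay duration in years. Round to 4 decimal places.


Coupon per period c = face * coupon_rate / m = 43.000000
Periods per year m = 1; per-period yield y/m = 0.084000
Number of cashflows N = 3
Cashflows (t years, CF_t, discount factor 1/(1+y/m)^(m*t), PV):
  t = 1.0000: CF_t = 43.000000, DF = 0.922509, PV = 39.667897
  t = 2.0000: CF_t = 43.000000, DF = 0.851023, PV = 36.594001
  t = 3.0000: CF_t = 1043.000000, DF = 0.785077, PV = 818.835121
Price P = sum_t PV_t = 895.097018
Macaulay numerator sum_t t * PV_t:
  t * PV_t at t = 1.0000: 39.667897
  t * PV_t at t = 2.0000: 73.188001
  t * PV_t at t = 3.0000: 2456.505363
Macaulay duration D = (sum_t t * PV_t) / P = 2569.361260 / 895.097018 = 2.870484

Answer: Macaulay duration = 2.8705 years


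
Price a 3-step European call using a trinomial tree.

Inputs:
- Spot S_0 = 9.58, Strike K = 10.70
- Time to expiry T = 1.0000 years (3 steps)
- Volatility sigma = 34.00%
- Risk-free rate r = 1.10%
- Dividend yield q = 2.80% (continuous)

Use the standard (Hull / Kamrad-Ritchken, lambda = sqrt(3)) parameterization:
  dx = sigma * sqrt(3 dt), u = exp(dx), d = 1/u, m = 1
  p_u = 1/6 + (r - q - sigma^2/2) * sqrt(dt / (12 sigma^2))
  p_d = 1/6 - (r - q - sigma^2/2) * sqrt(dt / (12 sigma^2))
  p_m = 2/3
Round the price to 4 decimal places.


dt = T/N = 0.333333; dx = sigma*sqrt(3*dt) = 0.340000
u = exp(dx) = 1.404948; d = 1/u = 0.711770
p_u = 0.130000, p_m = 0.666667, p_d = 0.203333
Discount per step: exp(-r*dt) = 0.996340
Stock lattice S(k, j) with j the centered position index:
  k=0: S(0,+0) = 9.5800
  k=1: S(1,-1) = 6.8188; S(1,+0) = 9.5800; S(1,+1) = 13.4594
  k=2: S(2,-2) = 4.8534; S(2,-1) = 6.8188; S(2,+0) = 9.5800; S(2,+1) = 13.4594; S(2,+2) = 18.9097
  k=3: S(3,-3) = 3.4545; S(3,-2) = 4.8534; S(3,-1) = 6.8188; S(3,+0) = 9.5800; S(3,+1) = 13.4594; S(3,+2) = 18.9097; S(3,+3) = 26.5672
Terminal payoffs V(N, j) = max(S_T - K, 0):
  V(3,-3) = 0.000000; V(3,-2) = 0.000000; V(3,-1) = 0.000000; V(3,+0) = 0.000000; V(3,+1) = 2.759398; V(3,+2) = 8.209749; V(3,+3) = 15.867206
Backward induction: V(k, j) = exp(-r*dt) * [p_u * V(k+1, j+1) + p_m * V(k+1, j) + p_d * V(k+1, j-1)]
  V(2,-2) = exp(-r*dt) * [p_u*0.000000 + p_m*0.000000 + p_d*0.000000] = 0.000000
  V(2,-1) = exp(-r*dt) * [p_u*0.000000 + p_m*0.000000 + p_d*0.000000] = 0.000000
  V(2,+0) = exp(-r*dt) * [p_u*2.759398 + p_m*0.000000 + p_d*0.000000] = 0.357409
  V(2,+1) = exp(-r*dt) * [p_u*8.209749 + p_m*2.759398 + p_d*0.000000] = 2.896227
  V(2,+2) = exp(-r*dt) * [p_u*15.867206 + p_m*8.209749 + p_d*2.759398] = 8.067346
  V(1,-1) = exp(-r*dt) * [p_u*0.357409 + p_m*0.000000 + p_d*0.000000] = 0.046293
  V(1,+0) = exp(-r*dt) * [p_u*2.896227 + p_m*0.357409 + p_d*0.000000] = 0.612532
  V(1,+1) = exp(-r*dt) * [p_u*8.067346 + p_m*2.896227 + p_d*0.357409] = 3.041075
  V(0,+0) = exp(-r*dt) * [p_u*3.041075 + p_m*0.612532 + p_d*0.046293] = 0.810131

Answer: Price = V(0,0) = 0.8101


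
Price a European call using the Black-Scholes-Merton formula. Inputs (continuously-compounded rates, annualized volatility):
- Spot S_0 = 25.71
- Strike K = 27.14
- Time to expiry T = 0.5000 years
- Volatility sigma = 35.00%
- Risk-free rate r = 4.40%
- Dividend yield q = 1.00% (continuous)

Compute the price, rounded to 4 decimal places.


d1 = (ln(S/K) + (r - q + 0.5*sigma^2) * T) / (sigma * sqrt(T)) = -0.02627865
d2 = d1 - sigma * sqrt(T) = -0.27376602
exp(-rT) = 0.97824024; exp(-qT) = 0.99501248
C = S_0 * exp(-qT) * N(d1) - K * exp(-rT) * N(d2)
N(d1) = 0.48951754; N(d2) = 0.39213222
C = 25.7100 * 0.99501248 * 0.48951754 - 27.1400 * 0.97824024 * 0.39213222 = 2.1118

Answer: Price = 2.1118


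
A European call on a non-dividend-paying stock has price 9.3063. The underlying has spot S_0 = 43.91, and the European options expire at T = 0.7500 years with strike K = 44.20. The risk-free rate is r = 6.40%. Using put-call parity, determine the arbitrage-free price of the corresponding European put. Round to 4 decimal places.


Put-call parity: C - P = S_0 * exp(-qT) - K * exp(-rT).
S_0 * exp(-qT) = 43.9100 * 1.00000000 = 43.91000000
K * exp(-rT) = 44.2000 * 0.95313379 = 42.12851339
P = C - S*exp(-qT) + K*exp(-rT)
P = 9.3063 - 43.91000000 + 42.12851339 = 7.5248

Answer: Put price = 7.5248


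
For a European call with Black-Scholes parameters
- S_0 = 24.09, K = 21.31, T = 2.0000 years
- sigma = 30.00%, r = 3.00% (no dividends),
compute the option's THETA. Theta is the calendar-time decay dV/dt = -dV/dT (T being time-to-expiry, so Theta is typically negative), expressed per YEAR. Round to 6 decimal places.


Answer: Theta = -1.182265

Derivation:
d1 = 0.6425723756; d2 = 0.2183083069
phi(d1) = 0.3245264740; exp(-qT) = 1.0000000000; exp(-rT) = 0.9417645336
Theta = -S*exp(-qT)*phi(d1)*sigma/(2*sqrt(T)) - r*K*exp(-rT)*N(d2) + q*S*exp(-qT)*N(d1)
N(d1) = 0.7397491937; N(d2) = 0.5864055487; sqrt(T) = 1.4142135624
Term 1 = -24.0900 * 1.0000000000 * 0.3245264740 * 0.3000 / (2 * 1.4142135624) = -0.8292074443
Term 2 = -0.0300 * 21.3100 * 0.9417645336 * 0.5864055487 = -0.3530572276
Term 3 = 0 (no dividend yield, q = 0)
Theta = -0.8292074443 + (-0.3530572276) + (0.0000000000) = -1.182265


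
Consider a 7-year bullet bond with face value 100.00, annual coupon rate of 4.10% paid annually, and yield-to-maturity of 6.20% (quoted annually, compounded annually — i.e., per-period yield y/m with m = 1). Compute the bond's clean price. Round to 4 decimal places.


Coupon per period c = face * coupon_rate / m = 4.100000
Periods per year m = 1; per-period yield y/m = 0.062000
Number of cashflows N = 7
Cashflows (t years, CF_t, discount factor 1/(1+y/m)^(m*t), PV):
  t = 1.0000: CF_t = 4.100000, DF = 0.941620, PV = 3.860640
  t = 2.0000: CF_t = 4.100000, DF = 0.886647, PV = 3.635255
  t = 3.0000: CF_t = 4.100000, DF = 0.834885, PV = 3.423027
  t = 4.0000: CF_t = 4.100000, DF = 0.786144, PV = 3.223189
  t = 5.0000: CF_t = 4.100000, DF = 0.740248, PV = 3.035018
  t = 6.0000: CF_t = 4.100000, DF = 0.697032, PV = 2.857832
  t = 7.0000: CF_t = 104.100000, DF = 0.656339, PV = 68.324917
Price P = sum_t PV_t = 88.359878

Answer: Price = 88.3599


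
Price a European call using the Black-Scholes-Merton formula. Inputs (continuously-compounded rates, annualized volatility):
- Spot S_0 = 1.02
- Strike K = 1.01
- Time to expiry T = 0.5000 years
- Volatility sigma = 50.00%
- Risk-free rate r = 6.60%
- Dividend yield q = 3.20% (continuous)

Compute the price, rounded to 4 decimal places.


d1 = (ln(S/K) + (r - q + 0.5*sigma^2) * T) / (sigma * sqrt(T)) = 0.25272646
d2 = d1 - sigma * sqrt(T) = -0.10082693
exp(-rT) = 0.96753856; exp(-qT) = 0.98412732
C = S_0 * exp(-qT) * N(d1) - K * exp(-rT) * N(d2)
N(d1) = 0.59976020; N(d2) = 0.45984392
C = 1.0200 * 0.98412732 * 0.59976020 - 1.0100 * 0.96753856 * 0.45984392 = 0.1527

Answer: Price = 0.1527


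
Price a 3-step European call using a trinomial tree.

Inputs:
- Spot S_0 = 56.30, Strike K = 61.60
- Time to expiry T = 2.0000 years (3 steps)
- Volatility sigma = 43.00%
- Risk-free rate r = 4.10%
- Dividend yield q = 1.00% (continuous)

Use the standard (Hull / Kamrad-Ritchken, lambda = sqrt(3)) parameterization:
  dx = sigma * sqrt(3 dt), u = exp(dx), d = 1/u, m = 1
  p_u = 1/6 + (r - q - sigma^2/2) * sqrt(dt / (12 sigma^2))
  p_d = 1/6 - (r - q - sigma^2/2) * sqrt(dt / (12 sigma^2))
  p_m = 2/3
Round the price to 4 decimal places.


dt = T/N = 0.666667; dx = sigma*sqrt(3*dt) = 0.608112
u = exp(dx) = 1.836960; d = 1/u = 0.544378
p_u = 0.132983, p_m = 0.666667, p_d = 0.200350
Discount per step: exp(-r*dt) = 0.973037
Stock lattice S(k, j) with j the centered position index:
  k=0: S(0,+0) = 56.3000
  k=1: S(1,-1) = 30.6485; S(1,+0) = 56.3000; S(1,+1) = 103.4208
  k=2: S(2,-2) = 16.6843; S(2,-1) = 30.6485; S(2,+0) = 56.3000; S(2,+1) = 103.4208; S(2,+2) = 189.9799
  k=3: S(3,-3) = 9.0826; S(3,-2) = 16.6843; S(3,-1) = 30.6485; S(3,+0) = 56.3000; S(3,+1) = 103.4208; S(3,+2) = 189.9799; S(3,+3) = 348.9854
Terminal payoffs V(N, j) = max(S_T - K, 0):
  V(3,-3) = 0.000000; V(3,-2) = 0.000000; V(3,-1) = 0.000000; V(3,+0) = 0.000000; V(3,+1) = 41.820827; V(3,+2) = 128.379885; V(3,+3) = 287.385380
Backward induction: V(k, j) = exp(-r*dt) * [p_u * V(k+1, j+1) + p_m * V(k+1, j) + p_d * V(k+1, j-1)]
  V(2,-2) = exp(-r*dt) * [p_u*0.000000 + p_m*0.000000 + p_d*0.000000] = 0.000000
  V(2,-1) = exp(-r*dt) * [p_u*0.000000 + p_m*0.000000 + p_d*0.000000] = 0.000000
  V(2,+0) = exp(-r*dt) * [p_u*41.820827 + p_m*0.000000 + p_d*0.000000] = 5.411511
  V(2,+1) = exp(-r*dt) * [p_u*128.379885 + p_m*41.820827 + p_d*0.000000] = 43.740843
  V(2,+2) = exp(-r*dt) * [p_u*287.385380 + p_m*128.379885 + p_d*41.820827] = 128.618752
  V(1,-1) = exp(-r*dt) * [p_u*5.411511 + p_m*0.000000 + p_d*0.000000] = 0.700236
  V(1,+0) = exp(-r*dt) * [p_u*43.740843 + p_m*5.411511 + p_d*0.000000] = 9.170357
  V(1,+1) = exp(-r*dt) * [p_u*128.618752 + p_m*43.740843 + p_d*5.411511] = 46.072213
  V(0,+0) = exp(-r*dt) * [p_u*46.072213 + p_m*9.170357 + p_d*0.700236] = 12.046870

Answer: Price = V(0,0) = 12.0469


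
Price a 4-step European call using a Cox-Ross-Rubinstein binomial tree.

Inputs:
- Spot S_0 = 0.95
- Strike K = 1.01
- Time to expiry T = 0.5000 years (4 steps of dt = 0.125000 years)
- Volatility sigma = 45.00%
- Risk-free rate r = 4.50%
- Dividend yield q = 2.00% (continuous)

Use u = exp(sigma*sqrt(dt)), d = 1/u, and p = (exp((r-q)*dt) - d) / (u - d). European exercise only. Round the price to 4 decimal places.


Answer: Price = V(0,0) = 0.1012

Derivation:
dt = T/N = 0.125000
u = exp(sigma*sqrt(dt)) = 1.172454; d = 1/u = 0.852912
p = (exp((r-q)*dt) - d) / (u - d) = 0.470104
Discount per step: exp(-r*dt) = 0.994391
Stock lattice S(k, i) with i counting down-moves:
  k=0: S(0,0) = 0.9500
  k=1: S(1,0) = 1.1138; S(1,1) = 0.8103
  k=2: S(2,0) = 1.3059; S(2,1) = 0.9500; S(2,2) = 0.6911
  k=3: S(3,0) = 1.5311; S(3,1) = 1.1138; S(3,2) = 0.8103; S(3,3) = 0.5894
  k=4: S(4,0) = 1.7952; S(4,1) = 1.3059; S(4,2) = 0.9500; S(4,3) = 0.6911; S(4,4) = 0.5027
Terminal payoffs V(N, i) = max(S_T - K, 0):
  V(4,0) = 0.785176; V(4,1) = 0.295916; V(4,2) = 0.000000; V(4,3) = 0.000000; V(4,4) = 0.000000
Backward induction: V(k, i) = exp(-r*dt) * [p * V(k+1, i) + (1-p) * V(k+1, i+1)].
  V(3,0) = exp(-r*dt) * [p*0.785176 + (1-p)*0.295916] = 0.522969
  V(3,1) = exp(-r*dt) * [p*0.295916 + (1-p)*0.000000] = 0.138331
  V(3,2) = exp(-r*dt) * [p*0.000000 + (1-p)*0.000000] = 0.000000
  V(3,3) = exp(-r*dt) * [p*0.000000 + (1-p)*0.000000] = 0.000000
  V(2,0) = exp(-r*dt) * [p*0.522969 + (1-p)*0.138331] = 0.317361
  V(2,1) = exp(-r*dt) * [p*0.138331 + (1-p)*0.000000] = 0.064665
  V(2,2) = exp(-r*dt) * [p*0.000000 + (1-p)*0.000000] = 0.000000
  V(1,0) = exp(-r*dt) * [p*0.317361 + (1-p)*0.064665] = 0.182429
  V(1,1) = exp(-r*dt) * [p*0.064665 + (1-p)*0.000000] = 0.030229
  V(0,0) = exp(-r*dt) * [p*0.182429 + (1-p)*0.030229] = 0.101208


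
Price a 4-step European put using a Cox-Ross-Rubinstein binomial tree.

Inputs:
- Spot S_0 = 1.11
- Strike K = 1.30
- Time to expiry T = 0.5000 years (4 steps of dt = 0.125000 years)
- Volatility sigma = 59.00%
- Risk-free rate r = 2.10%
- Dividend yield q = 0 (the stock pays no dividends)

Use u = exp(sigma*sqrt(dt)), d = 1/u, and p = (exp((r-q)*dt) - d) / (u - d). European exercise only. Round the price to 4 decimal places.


dt = T/N = 0.125000
u = exp(sigma*sqrt(dt)) = 1.231948; d = 1/u = 0.811723
p = (exp((r-q)*dt) - d) / (u - d) = 0.454294
Discount per step: exp(-r*dt) = 0.997378
Stock lattice S(k, i) with i counting down-moves:
  k=0: S(0,0) = 1.1100
  k=1: S(1,0) = 1.3675; S(1,1) = 0.9010
  k=2: S(2,0) = 1.6846; S(2,1) = 1.1100; S(2,2) = 0.7314
  k=3: S(3,0) = 2.0754; S(3,1) = 1.3675; S(3,2) = 0.9010; S(3,3) = 0.5937
  k=4: S(4,0) = 2.5568; S(4,1) = 1.6846; S(4,2) = 1.1100; S(4,3) = 0.7314; S(4,4) = 0.4819
Terminal payoffs V(N, i) = max(K - S_T, 0):
  V(4,0) = 0.000000; V(4,1) = 0.000000; V(4,2) = 0.190000; V(4,3) = 0.568628; V(4,4) = 0.818104
Backward induction: V(k, i) = exp(-r*dt) * [p * V(k+1, i) + (1-p) * V(k+1, i+1)].
  V(3,0) = exp(-r*dt) * [p*0.000000 + (1-p)*0.000000] = 0.000000
  V(3,1) = exp(-r*dt) * [p*0.000000 + (1-p)*0.190000] = 0.103412
  V(3,2) = exp(-r*dt) * [p*0.190000 + (1-p)*0.568628] = 0.395580
  V(3,3) = exp(-r*dt) * [p*0.568628 + (1-p)*0.818104] = 0.702921
  V(2,0) = exp(-r*dt) * [p*0.000000 + (1-p)*0.103412] = 0.056285
  V(2,1) = exp(-r*dt) * [p*0.103412 + (1-p)*0.395580] = 0.262161
  V(2,2) = exp(-r*dt) * [p*0.395580 + (1-p)*0.702921] = 0.561821
  V(1,0) = exp(-r*dt) * [p*0.056285 + (1-p)*0.262161] = 0.168190
  V(1,1) = exp(-r*dt) * [p*0.262161 + (1-p)*0.561821] = 0.424571
  V(0,0) = exp(-r*dt) * [p*0.168190 + (1-p)*0.424571] = 0.307291

Answer: Price = V(0,0) = 0.3073


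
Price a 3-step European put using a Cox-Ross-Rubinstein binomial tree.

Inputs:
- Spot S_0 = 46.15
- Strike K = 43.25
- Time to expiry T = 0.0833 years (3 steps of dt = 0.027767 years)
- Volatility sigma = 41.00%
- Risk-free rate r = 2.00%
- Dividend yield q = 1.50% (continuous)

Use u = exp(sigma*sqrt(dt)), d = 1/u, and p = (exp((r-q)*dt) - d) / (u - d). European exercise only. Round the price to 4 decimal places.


dt = T/N = 0.027767
u = exp(sigma*sqrt(dt)) = 1.070708; d = 1/u = 0.933962
p = (exp((r-q)*dt) - d) / (u - d) = 0.483942
Discount per step: exp(-r*dt) = 0.999445
Stock lattice S(k, i) with i counting down-moves:
  k=0: S(0,0) = 46.1500
  k=1: S(1,0) = 49.4132; S(1,1) = 43.1023
  k=2: S(2,0) = 52.9070; S(2,1) = 46.1500; S(2,2) = 40.2559
  k=3: S(3,0) = 56.6480; S(3,1) = 49.4132; S(3,2) = 43.1023; S(3,3) = 37.5975
Terminal payoffs V(N, i) = max(K - S_T, 0):
  V(3,0) = 0.000000; V(3,1) = 0.000000; V(3,2) = 0.147660; V(3,3) = 5.652485
Backward induction: V(k, i) = exp(-r*dt) * [p * V(k+1, i) + (1-p) * V(k+1, i+1)].
  V(2,0) = exp(-r*dt) * [p*0.000000 + (1-p)*0.000000] = 0.000000
  V(2,1) = exp(-r*dt) * [p*0.000000 + (1-p)*0.147660] = 0.076159
  V(2,2) = exp(-r*dt) * [p*0.147660 + (1-p)*5.652485] = 2.986809
  V(1,0) = exp(-r*dt) * [p*0.000000 + (1-p)*0.076159] = 0.039280
  V(1,1) = exp(-r*dt) * [p*0.076159 + (1-p)*2.986809] = 1.577347
  V(0,0) = exp(-r*dt) * [p*0.039280 + (1-p)*1.577347] = 0.832549

Answer: Price = V(0,0) = 0.8325


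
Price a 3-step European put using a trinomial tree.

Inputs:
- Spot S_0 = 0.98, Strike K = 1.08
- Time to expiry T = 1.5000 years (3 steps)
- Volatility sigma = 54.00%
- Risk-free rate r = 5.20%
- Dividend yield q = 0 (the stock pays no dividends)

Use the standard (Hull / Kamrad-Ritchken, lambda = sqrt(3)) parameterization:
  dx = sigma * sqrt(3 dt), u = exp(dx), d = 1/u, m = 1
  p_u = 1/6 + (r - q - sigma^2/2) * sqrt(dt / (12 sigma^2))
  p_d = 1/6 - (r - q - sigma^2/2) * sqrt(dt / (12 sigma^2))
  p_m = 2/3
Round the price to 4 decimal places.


Answer: Price = V(0,0) = 0.2580

Derivation:
dt = T/N = 0.500000; dx = sigma*sqrt(3*dt) = 0.661362
u = exp(dx) = 1.937430; d = 1/u = 0.516148
p_u = 0.131210, p_m = 0.666667, p_d = 0.202124
Discount per step: exp(-r*dt) = 0.974335
Stock lattice S(k, j) with j the centered position index:
  k=0: S(0,+0) = 0.9800
  k=1: S(1,-1) = 0.5058; S(1,+0) = 0.9800; S(1,+1) = 1.8987
  k=2: S(2,-2) = 0.2611; S(2,-1) = 0.5058; S(2,+0) = 0.9800; S(2,+1) = 1.8987; S(2,+2) = 3.6786
  k=3: S(3,-3) = 0.1348; S(3,-2) = 0.2611; S(3,-1) = 0.5058; S(3,+0) = 0.9800; S(3,+1) = 1.8987; S(3,+2) = 3.6786; S(3,+3) = 7.1270
Terminal payoffs V(N, j) = max(K - S_T, 0):
  V(3,-3) = 0.945244; V(3,-2) = 0.818920; V(3,-1) = 0.574175; V(3,+0) = 0.100000; V(3,+1) = 0.000000; V(3,+2) = 0.000000; V(3,+3) = 0.000000
Backward induction: V(k, j) = exp(-r*dt) * [p_u * V(k+1, j+1) + p_m * V(k+1, j) + p_d * V(k+1, j-1)]
  V(2,-2) = exp(-r*dt) * [p_u*0.574175 + p_m*0.818920 + p_d*0.945244] = 0.791491
  V(2,-1) = exp(-r*dt) * [p_u*0.100000 + p_m*0.574175 + p_d*0.818920] = 0.547019
  V(2,+0) = exp(-r*dt) * [p_u*0.000000 + p_m*0.100000 + p_d*0.574175] = 0.178032
  V(2,+1) = exp(-r*dt) * [p_u*0.000000 + p_m*0.000000 + p_d*0.100000] = 0.019694
  V(2,+2) = exp(-r*dt) * [p_u*0.000000 + p_m*0.000000 + p_d*0.000000] = 0.000000
  V(1,-1) = exp(-r*dt) * [p_u*0.178032 + p_m*0.547019 + p_d*0.791491] = 0.533953
  V(1,+0) = exp(-r*dt) * [p_u*0.019694 + p_m*0.178032 + p_d*0.547019] = 0.225887
  V(1,+1) = exp(-r*dt) * [p_u*0.000000 + p_m*0.019694 + p_d*0.178032] = 0.047853
  V(0,+0) = exp(-r*dt) * [p_u*0.047853 + p_m*0.225887 + p_d*0.533953] = 0.257999


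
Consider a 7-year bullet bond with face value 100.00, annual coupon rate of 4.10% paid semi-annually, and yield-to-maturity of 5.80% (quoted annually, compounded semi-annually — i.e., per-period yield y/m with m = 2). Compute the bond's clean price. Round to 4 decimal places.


Coupon per period c = face * coupon_rate / m = 2.050000
Periods per year m = 2; per-period yield y/m = 0.029000
Number of cashflows N = 14
Cashflows (t years, CF_t, discount factor 1/(1+y/m)^(m*t), PV):
  t = 0.5000: CF_t = 2.050000, DF = 0.971817, PV = 1.992225
  t = 1.0000: CF_t = 2.050000, DF = 0.944429, PV = 1.936079
  t = 1.5000: CF_t = 2.050000, DF = 0.917812, PV = 1.881515
  t = 2.0000: CF_t = 2.050000, DF = 0.891946, PV = 1.828489
  t = 2.5000: CF_t = 2.050000, DF = 0.866808, PV = 1.776957
  t = 3.0000: CF_t = 2.050000, DF = 0.842379, PV = 1.726878
  t = 3.5000: CF_t = 2.050000, DF = 0.818639, PV = 1.678210
  t = 4.0000: CF_t = 2.050000, DF = 0.795567, PV = 1.630913
  t = 4.5000: CF_t = 2.050000, DF = 0.773146, PV = 1.584950
  t = 5.0000: CF_t = 2.050000, DF = 0.751357, PV = 1.540282
  t = 5.5000: CF_t = 2.050000, DF = 0.730182, PV = 1.496872
  t = 6.0000: CF_t = 2.050000, DF = 0.709603, PV = 1.454686
  t = 6.5000: CF_t = 2.050000, DF = 0.689605, PV = 1.413689
  t = 7.0000: CF_t = 102.050000, DF = 0.670170, PV = 68.390812
Price P = sum_t PV_t = 90.332559

Answer: Price = 90.3326


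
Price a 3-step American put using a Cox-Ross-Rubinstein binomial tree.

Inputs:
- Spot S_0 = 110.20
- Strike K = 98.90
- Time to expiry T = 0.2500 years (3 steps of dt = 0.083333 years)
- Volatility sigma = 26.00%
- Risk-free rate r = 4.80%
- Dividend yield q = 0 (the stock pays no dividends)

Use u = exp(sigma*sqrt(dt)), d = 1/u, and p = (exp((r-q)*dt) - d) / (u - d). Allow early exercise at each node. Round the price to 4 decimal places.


dt = T/N = 0.083333
u = exp(sigma*sqrt(dt)) = 1.077944; d = 1/u = 0.927692
p = (exp((r-q)*dt) - d) / (u - d) = 0.507920
Discount per step: exp(-r*dt) = 0.996008
Stock lattice S(k, i) with i counting down-moves:
  k=0: S(0,0) = 110.2000
  k=1: S(1,0) = 118.7894; S(1,1) = 102.2317
  k=2: S(2,0) = 128.0484; S(2,1) = 110.2000; S(2,2) = 94.8395
  k=3: S(3,0) = 138.0290; S(3,1) = 118.7894; S(3,2) = 102.2317; S(3,3) = 87.9818
Terminal payoffs V(N, i) = max(K - S_T, 0):
  V(3,0) = 0.000000; V(3,1) = 0.000000; V(3,2) = 0.000000; V(3,3) = 10.918172
Backward induction: V(k, i) = exp(-r*dt) * [p * V(k+1, i) + (1-p) * V(k+1, i+1)]; then take max(V_cont, immediate exercise) for American.
  V(2,0) = exp(-r*dt) * [p*0.000000 + (1-p)*0.000000] = 0.000000; exercise = 0.000000; V(2,0) = max -> 0.000000
  V(2,1) = exp(-r*dt) * [p*0.000000 + (1-p)*0.000000] = 0.000000; exercise = 0.000000; V(2,1) = max -> 0.000000
  V(2,2) = exp(-r*dt) * [p*0.000000 + (1-p)*10.918172] = 5.351165; exercise = 4.060515; V(2,2) = max -> 5.351165
  V(1,0) = exp(-r*dt) * [p*0.000000 + (1-p)*0.000000] = 0.000000; exercise = 0.000000; V(1,0) = max -> 0.000000
  V(1,1) = exp(-r*dt) * [p*0.000000 + (1-p)*5.351165] = 2.622688; exercise = 0.000000; V(1,1) = max -> 2.622688
  V(0,0) = exp(-r*dt) * [p*0.000000 + (1-p)*2.622688] = 1.285420; exercise = 0.000000; V(0,0) = max -> 1.285420

Answer: Price = V(0,0) = 1.2854


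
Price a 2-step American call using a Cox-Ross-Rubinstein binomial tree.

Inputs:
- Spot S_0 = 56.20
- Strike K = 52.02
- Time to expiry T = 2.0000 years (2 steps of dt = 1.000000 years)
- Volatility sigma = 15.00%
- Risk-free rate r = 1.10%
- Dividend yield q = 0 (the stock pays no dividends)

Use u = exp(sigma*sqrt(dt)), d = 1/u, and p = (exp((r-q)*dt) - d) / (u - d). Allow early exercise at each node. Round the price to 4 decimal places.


Answer: Price = V(0,0) = 7.8591

Derivation:
dt = T/N = 1.000000
u = exp(sigma*sqrt(dt)) = 1.161834; d = 1/u = 0.860708
p = (exp((r-q)*dt) - d) / (u - d) = 0.499301
Discount per step: exp(-r*dt) = 0.989060
Stock lattice S(k, i) with i counting down-moves:
  k=0: S(0,0) = 56.2000
  k=1: S(1,0) = 65.2951; S(1,1) = 48.3718
  k=2: S(2,0) = 75.8621; S(2,1) = 56.2000; S(2,2) = 41.6340
Terminal payoffs V(N, i) = max(S_T - K, 0):
  V(2,0) = 23.842065; V(2,1) = 4.180000; V(2,2) = 0.000000
Backward induction: V(k, i) = exp(-r*dt) * [p * V(k+1, i) + (1-p) * V(k+1, i+1)]; then take max(V_cont, immediate exercise) for American.
  V(1,0) = exp(-r*dt) * [p*23.842065 + (1-p)*4.180000] = 13.844169; exercise = 13.275084; V(1,0) = max -> 13.844169
  V(1,1) = exp(-r*dt) * [p*4.180000 + (1-p)*0.000000] = 2.064248; exercise = 0.000000; V(1,1) = max -> 2.064248
  V(0,0) = exp(-r*dt) * [p*13.844169 + (1-p)*2.064248] = 7.859051; exercise = 4.180000; V(0,0) = max -> 7.859051


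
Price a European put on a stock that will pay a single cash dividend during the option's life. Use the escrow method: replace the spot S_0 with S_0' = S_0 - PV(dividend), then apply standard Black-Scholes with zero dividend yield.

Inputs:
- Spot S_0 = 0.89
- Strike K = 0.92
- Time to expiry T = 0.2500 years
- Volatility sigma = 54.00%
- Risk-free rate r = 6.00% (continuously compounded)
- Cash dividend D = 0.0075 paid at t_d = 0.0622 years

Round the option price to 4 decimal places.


Answer: Price = 0.1084

Derivation:
PV(D) = D * exp(-r * t_d) = 0.0075 * 0.99627496 = 0.00747206
S_0' = S_0 - PV(D) = 0.8900 - 0.00747206 = 0.88252794
d1 = (ln(S_0'/K) + (r + sigma^2/2)*T) / (sigma*sqrt(T)) = 0.03654361
d2 = d1 - sigma*sqrt(T) = -0.23345639
exp(-rT) = 0.98511194
N(-d1) = 0.48542445; N(-d2) = 0.59229648
P = K * exp(-rT) * N(-d2) - S_0' * N(-d1) = 0.9200 * 0.98511194 * 0.59229648 - 0.88252794 * 0.48542445 = 0.1084


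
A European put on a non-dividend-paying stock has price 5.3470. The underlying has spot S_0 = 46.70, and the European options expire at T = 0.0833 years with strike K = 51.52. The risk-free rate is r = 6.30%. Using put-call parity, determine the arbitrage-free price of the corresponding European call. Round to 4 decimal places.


Put-call parity: C - P = S_0 * exp(-qT) - K * exp(-rT).
S_0 * exp(-qT) = 46.7000 * 1.00000000 = 46.70000000
K * exp(-rT) = 51.5200 * 0.99476585 = 51.25033639
C = P + S*exp(-qT) - K*exp(-rT)
C = 5.3470 + 46.70000000 - 51.25033639 = 0.7967

Answer: Call price = 0.7967


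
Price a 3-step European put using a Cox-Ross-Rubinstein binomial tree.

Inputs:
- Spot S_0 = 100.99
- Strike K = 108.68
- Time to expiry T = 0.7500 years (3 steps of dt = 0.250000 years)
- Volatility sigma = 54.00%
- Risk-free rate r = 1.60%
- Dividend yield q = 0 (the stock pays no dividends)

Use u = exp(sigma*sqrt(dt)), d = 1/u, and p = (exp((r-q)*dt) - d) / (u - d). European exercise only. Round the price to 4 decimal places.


Answer: Price = V(0,0) = 23.9636

Derivation:
dt = T/N = 0.250000
u = exp(sigma*sqrt(dt)) = 1.309964; d = 1/u = 0.763379
p = (exp((r-q)*dt) - d) / (u - d) = 0.440240
Discount per step: exp(-r*dt) = 0.996008
Stock lattice S(k, i) with i counting down-moves:
  k=0: S(0,0) = 100.9900
  k=1: S(1,0) = 132.2933; S(1,1) = 77.0937
  k=2: S(2,0) = 173.2995; S(2,1) = 100.9900; S(2,2) = 58.8517
  k=3: S(3,0) = 227.0162; S(3,1) = 132.2933; S(3,2) = 77.0937; S(3,3) = 44.9262
Terminal payoffs V(N, i) = max(K - S_T, 0):
  V(3,0) = 0.000000; V(3,1) = 0.000000; V(3,2) = 31.586305; V(3,3) = 63.753784
Backward induction: V(k, i) = exp(-r*dt) * [p * V(k+1, i) + (1-p) * V(k+1, i+1)].
  V(2,0) = exp(-r*dt) * [p*0.000000 + (1-p)*0.000000] = 0.000000
  V(2,1) = exp(-r*dt) * [p*0.000000 + (1-p)*31.586305] = 17.610171
  V(2,2) = exp(-r*dt) * [p*31.586305 + (1-p)*63.753784] = 49.394402
  V(1,0) = exp(-r*dt) * [p*0.000000 + (1-p)*17.610171] = 9.818120
  V(1,1) = exp(-r*dt) * [p*17.610171 + (1-p)*49.394402] = 35.260391
  V(0,0) = exp(-r*dt) * [p*9.818120 + (1-p)*35.260391] = 23.963641


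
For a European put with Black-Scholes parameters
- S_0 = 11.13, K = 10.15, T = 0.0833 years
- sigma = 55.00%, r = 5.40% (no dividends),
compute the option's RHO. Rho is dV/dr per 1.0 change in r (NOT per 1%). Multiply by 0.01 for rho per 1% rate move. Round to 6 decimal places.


Answer: Rho = -0.250989

Derivation:
d1 = 0.6883462463; d2 = 0.5296066797
phi(d1) = 0.3147902262; exp(-qT) = 1.0000000000; exp(-rT) = 0.9955119017
N(-d2) = 0.2981923311
Rho = -K*T*exp(-rT)*N(-d2) = -10.1500 * 0.0833 * 0.9955119017 * 0.2981923311 = -0.250989


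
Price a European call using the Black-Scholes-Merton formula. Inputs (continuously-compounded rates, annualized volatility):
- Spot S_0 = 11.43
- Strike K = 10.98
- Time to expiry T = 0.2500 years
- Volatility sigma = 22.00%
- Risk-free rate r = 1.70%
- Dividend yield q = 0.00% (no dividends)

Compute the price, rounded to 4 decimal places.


d1 = (ln(S/K) + (r - q + 0.5*sigma^2) * T) / (sigma * sqrt(T)) = 0.45878220
d2 = d1 - sigma * sqrt(T) = 0.34878220
exp(-rT) = 0.99575902; exp(-qT) = 1.00000000
C = S_0 * exp(-qT) * N(d1) - K * exp(-rT) * N(d2)
N(d1) = 0.67680471; N(d2) = 0.63637359
C = 11.4300 * 1.00000000 * 0.67680471 - 10.9800 * 0.99575902 * 0.63637359 = 0.7781

Answer: Price = 0.7781


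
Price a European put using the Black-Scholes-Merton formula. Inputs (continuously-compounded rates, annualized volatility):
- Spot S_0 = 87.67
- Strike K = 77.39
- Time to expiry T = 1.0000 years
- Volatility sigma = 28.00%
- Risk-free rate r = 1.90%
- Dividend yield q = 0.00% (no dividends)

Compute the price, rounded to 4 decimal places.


d1 = (ln(S/K) + (r - q + 0.5*sigma^2) * T) / (sigma * sqrt(T)) = 0.65329354
d2 = d1 - sigma * sqrt(T) = 0.37329354
exp(-rT) = 0.98117936; exp(-qT) = 1.00000000
P = K * exp(-rT) * N(-d2) - S_0 * exp(-qT) * N(-d1)
N(-d1) = 0.25678353; N(-d2) = 0.35446499
P = 77.3900 * 0.98117936 * 0.35446499 - 87.6700 * 1.00000000 * 0.25678353 = 4.4035

Answer: Price = 4.4035


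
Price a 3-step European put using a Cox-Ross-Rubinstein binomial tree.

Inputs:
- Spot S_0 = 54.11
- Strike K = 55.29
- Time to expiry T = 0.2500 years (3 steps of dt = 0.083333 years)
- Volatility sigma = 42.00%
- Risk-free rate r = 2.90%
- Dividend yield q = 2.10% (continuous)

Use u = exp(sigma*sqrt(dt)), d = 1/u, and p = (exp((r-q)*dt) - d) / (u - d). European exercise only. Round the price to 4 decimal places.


Answer: Price = V(0,0) = 5.4582

Derivation:
dt = T/N = 0.083333
u = exp(sigma*sqrt(dt)) = 1.128900; d = 1/u = 0.885818
p = (exp((r-q)*dt) - d) / (u - d) = 0.472470
Discount per step: exp(-r*dt) = 0.997586
Stock lattice S(k, i) with i counting down-moves:
  k=0: S(0,0) = 54.1100
  k=1: S(1,0) = 61.0848; S(1,1) = 47.9316
  k=2: S(2,0) = 68.9586; S(2,1) = 54.1100; S(2,2) = 42.4587
  k=3: S(3,0) = 77.8473; S(3,1) = 61.0848; S(3,2) = 47.9316; S(3,3) = 37.6107
Terminal payoffs V(N, i) = max(K - S_T, 0):
  V(3,0) = 0.000000; V(3,1) = 0.000000; V(3,2) = 7.358378; V(3,3) = 17.679309
Backward induction: V(k, i) = exp(-r*dt) * [p * V(k+1, i) + (1-p) * V(k+1, i+1)].
  V(2,0) = exp(-r*dt) * [p*0.000000 + (1-p)*0.000000] = 0.000000
  V(2,1) = exp(-r*dt) * [p*0.000000 + (1-p)*7.358378] = 3.872398
  V(2,2) = exp(-r*dt) * [p*7.358378 + (1-p)*17.679309] = 12.772079
  V(1,0) = exp(-r*dt) * [p*0.000000 + (1-p)*3.872398] = 2.037877
  V(1,1) = exp(-r*dt) * [p*3.872398 + (1-p)*12.772079] = 8.546571
  V(0,0) = exp(-r*dt) * [p*2.037877 + (1-p)*8.546571] = 5.458203


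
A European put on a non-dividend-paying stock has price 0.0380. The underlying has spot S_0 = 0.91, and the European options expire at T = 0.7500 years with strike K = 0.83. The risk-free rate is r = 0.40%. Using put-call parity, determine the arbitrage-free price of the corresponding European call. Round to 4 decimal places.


Put-call parity: C - P = S_0 * exp(-qT) - K * exp(-rT).
S_0 * exp(-qT) = 0.9100 * 1.00000000 = 0.91000000
K * exp(-rT) = 0.8300 * 0.99700450 = 0.82751373
C = P + S*exp(-qT) - K*exp(-rT)
C = 0.0380 + 0.91000000 - 0.82751373 = 0.1205

Answer: Call price = 0.1205


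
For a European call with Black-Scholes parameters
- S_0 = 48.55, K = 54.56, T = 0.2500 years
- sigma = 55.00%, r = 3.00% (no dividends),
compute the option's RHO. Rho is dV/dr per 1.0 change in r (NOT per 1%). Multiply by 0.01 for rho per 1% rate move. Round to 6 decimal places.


d1 = -0.2596157047; d2 = -0.5346157047
phi(d1) = 0.3857218789; exp(-qT) = 1.0000000000; exp(-rT) = 0.9925280548
N(d2) = 0.2964578108
Rho = K*T*exp(-rT)*N(d2) = 54.5600 * 0.2500 * 0.9925280548 * 0.2964578108 = 4.013470

Answer: Rho = 4.013470


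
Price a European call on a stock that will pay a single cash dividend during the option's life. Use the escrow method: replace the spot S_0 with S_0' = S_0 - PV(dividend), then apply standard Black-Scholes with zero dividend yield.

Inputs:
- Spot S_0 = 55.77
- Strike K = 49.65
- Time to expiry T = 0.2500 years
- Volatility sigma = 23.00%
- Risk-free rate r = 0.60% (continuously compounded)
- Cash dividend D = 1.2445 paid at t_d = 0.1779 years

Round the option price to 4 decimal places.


Answer: Price = 5.6348

Derivation:
PV(D) = D * exp(-r * t_d) = 1.2445 * 0.99893317 = 1.24317233
S_0' = S_0 - PV(D) = 55.7700 - 1.24317233 = 54.52682767
d1 = (ln(S_0'/K) + (r + sigma^2/2)*T) / (sigma*sqrt(T)) = 0.88527775
d2 = d1 - sigma*sqrt(T) = 0.77027775
exp(-rT) = 0.99850112
N(d1) = 0.81199658; N(d2) = 0.77943242
C = S_0' * N(d1) - K * exp(-rT) * N(d2) = 54.52682767 * 0.81199658 - 49.6500 * 0.99850112 * 0.77943242 = 5.6348


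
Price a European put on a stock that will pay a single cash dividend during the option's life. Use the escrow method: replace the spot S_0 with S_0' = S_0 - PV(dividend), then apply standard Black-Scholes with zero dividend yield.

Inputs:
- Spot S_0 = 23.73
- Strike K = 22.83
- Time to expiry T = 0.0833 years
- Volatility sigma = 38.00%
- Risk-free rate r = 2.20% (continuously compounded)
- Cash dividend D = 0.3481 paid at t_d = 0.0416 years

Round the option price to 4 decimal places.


Answer: Price = 0.7402

Derivation:
PV(D) = D * exp(-r * t_d) = 0.3481 * 0.99908522 = 0.34778156
S_0' = S_0 - PV(D) = 23.7300 - 0.34778156 = 23.38221844
d1 = (ln(S_0'/K) + (r + sigma^2/2)*T) / (sigma*sqrt(T)) = 0.28946752
d2 = d1 - sigma*sqrt(T) = 0.17979291
exp(-rT) = 0.99816908
N(-d1) = 0.38611182; N(-d2) = 0.42865758
P = K * exp(-rT) * N(-d2) - S_0' * N(-d1) = 22.8300 * 0.99816908 * 0.42865758 - 23.38221844 * 0.38611182 = 0.7402


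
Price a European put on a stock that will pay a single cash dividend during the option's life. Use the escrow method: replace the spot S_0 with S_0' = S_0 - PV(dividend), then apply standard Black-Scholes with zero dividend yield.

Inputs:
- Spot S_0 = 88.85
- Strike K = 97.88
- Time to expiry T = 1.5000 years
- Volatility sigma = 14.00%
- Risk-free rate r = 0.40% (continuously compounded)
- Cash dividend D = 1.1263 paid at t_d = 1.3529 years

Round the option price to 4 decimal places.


PV(D) = D * exp(-r * t_d) = 1.1263 * 0.99460302 = 1.12022138
S_0' = S_0 - PV(D) = 88.8500 - 1.12022138 = 87.72977862
d1 = (ln(S_0'/K) + (r + sigma^2/2)*T) / (sigma*sqrt(T)) = -0.51778041
d2 = d1 - sigma*sqrt(T) = -0.68924469
exp(-rT) = 0.99401796
N(-d1) = 0.69769426; N(-d2) = 0.75466535
P = K * exp(-rT) * N(-d2) - S_0' * N(-d1) = 97.8800 * 0.99401796 * 0.75466535 - 87.72977862 * 0.69769426 = 12.2162

Answer: Price = 12.2162


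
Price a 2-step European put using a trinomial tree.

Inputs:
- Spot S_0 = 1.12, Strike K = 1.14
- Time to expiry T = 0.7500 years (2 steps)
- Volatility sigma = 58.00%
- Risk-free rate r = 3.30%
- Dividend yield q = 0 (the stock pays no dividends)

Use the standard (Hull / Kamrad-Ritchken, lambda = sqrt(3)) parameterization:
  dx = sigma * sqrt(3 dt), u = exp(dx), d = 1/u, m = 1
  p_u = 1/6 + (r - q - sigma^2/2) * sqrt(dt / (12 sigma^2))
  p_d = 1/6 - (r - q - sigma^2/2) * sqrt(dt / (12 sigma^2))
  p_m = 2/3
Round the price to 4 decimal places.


Answer: Price = V(0,0) = 0.1885

Derivation:
dt = T/N = 0.375000; dx = sigma*sqrt(3*dt) = 0.615183
u = exp(dx) = 1.849995; d = 1/u = 0.540542
p_u = 0.125459, p_m = 0.666667, p_d = 0.207874
Discount per step: exp(-r*dt) = 0.987701
Stock lattice S(k, j) with j the centered position index:
  k=0: S(0,+0) = 1.1200
  k=1: S(1,-1) = 0.6054; S(1,+0) = 1.1200; S(1,+1) = 2.0720
  k=2: S(2,-2) = 0.3272; S(2,-1) = 0.6054; S(2,+0) = 1.1200; S(2,+1) = 2.0720; S(2,+2) = 3.8332
Terminal payoffs V(N, j) = max(K - S_T, 0):
  V(2,-2) = 0.812752; V(2,-1) = 0.534593; V(2,+0) = 0.020000; V(2,+1) = 0.000000; V(2,+2) = 0.000000
Backward induction: V(k, j) = exp(-r*dt) * [p_u * V(k+1, j+1) + p_m * V(k+1, j) + p_d * V(k+1, j-1)]
  V(1,-1) = exp(-r*dt) * [p_u*0.020000 + p_m*0.534593 + p_d*0.812752] = 0.521362
  V(1,+0) = exp(-r*dt) * [p_u*0.000000 + p_m*0.020000 + p_d*0.534593] = 0.122931
  V(1,+1) = exp(-r*dt) * [p_u*0.000000 + p_m*0.000000 + p_d*0.020000] = 0.004106
  V(0,+0) = exp(-r*dt) * [p_u*0.004106 + p_m*0.122931 + p_d*0.521362] = 0.188499


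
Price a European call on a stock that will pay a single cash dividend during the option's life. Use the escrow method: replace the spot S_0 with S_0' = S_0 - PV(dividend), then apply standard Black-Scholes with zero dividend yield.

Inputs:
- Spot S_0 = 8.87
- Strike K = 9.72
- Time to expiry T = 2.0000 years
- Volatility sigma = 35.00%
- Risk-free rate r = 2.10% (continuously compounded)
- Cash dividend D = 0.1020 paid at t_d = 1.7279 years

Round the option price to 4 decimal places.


PV(D) = D * exp(-r * t_d) = 0.1020 * 0.96436454 = 0.09836518
S_0' = S_0 - PV(D) = 8.8700 - 0.09836518 = 8.77163482
d1 = (ln(S_0'/K) + (r + sigma^2/2)*T) / (sigma*sqrt(T)) = 0.12493078
d2 = d1 - sigma*sqrt(T) = -0.37004397
exp(-rT) = 0.95886978
N(d1) = 0.54971082; N(d2) = 0.35567487
C = S_0' * N(d1) - K * exp(-rT) * N(d2) = 8.77163482 * 0.54971082 - 9.7200 * 0.95886978 * 0.35567487 = 1.5069

Answer: Price = 1.5069
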